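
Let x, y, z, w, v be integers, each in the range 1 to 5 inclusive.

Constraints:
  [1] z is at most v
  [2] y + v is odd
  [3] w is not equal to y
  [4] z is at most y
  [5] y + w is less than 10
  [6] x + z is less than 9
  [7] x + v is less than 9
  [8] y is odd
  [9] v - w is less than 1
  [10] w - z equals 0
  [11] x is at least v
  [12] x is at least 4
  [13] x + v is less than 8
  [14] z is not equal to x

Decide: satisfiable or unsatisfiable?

Satisfiable

The assignment x = 4, y = 5, z = 2, w = 2, v = 2 works:
  constraint 5 holds since y + w = 7.
  constraint 6 holds since x + z = 6.
The rest check out directly.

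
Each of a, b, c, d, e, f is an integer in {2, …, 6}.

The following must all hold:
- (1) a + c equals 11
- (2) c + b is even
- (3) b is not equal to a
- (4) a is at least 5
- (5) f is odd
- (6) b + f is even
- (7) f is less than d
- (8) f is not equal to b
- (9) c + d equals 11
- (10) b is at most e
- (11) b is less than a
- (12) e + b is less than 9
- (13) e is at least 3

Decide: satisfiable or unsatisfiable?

The assignment a = 6, b = 3, c = 5, d = 6, e = 5, f = 5 works:
  constraint 1 holds since a + c = 11.
  constraint 9 holds since c + d = 11.
The rest check out directly.

Satisfiable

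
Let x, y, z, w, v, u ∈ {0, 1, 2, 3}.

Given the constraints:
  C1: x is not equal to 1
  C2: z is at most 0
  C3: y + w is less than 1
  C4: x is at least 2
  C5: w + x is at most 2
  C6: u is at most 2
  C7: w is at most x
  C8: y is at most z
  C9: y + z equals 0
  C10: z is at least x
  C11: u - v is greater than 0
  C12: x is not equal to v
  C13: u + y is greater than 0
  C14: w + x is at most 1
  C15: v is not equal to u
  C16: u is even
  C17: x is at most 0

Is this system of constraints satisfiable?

From constraint 4: x ≥ 2. From constraints 2 and 10: x ≤ z and z ≤ 0, so x ≤ 0. But 0 < 2, so no value of x works.

Unsatisfiable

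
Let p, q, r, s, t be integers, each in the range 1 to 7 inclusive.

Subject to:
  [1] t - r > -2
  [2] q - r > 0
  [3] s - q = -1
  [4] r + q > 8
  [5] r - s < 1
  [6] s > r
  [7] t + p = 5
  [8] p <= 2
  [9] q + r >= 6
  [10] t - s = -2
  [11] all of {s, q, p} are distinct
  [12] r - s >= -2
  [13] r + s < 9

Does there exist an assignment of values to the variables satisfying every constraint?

The assignment p = 2, q = 6, r = 3, s = 5, t = 3 works:
  constraint 1 holds since t - r = 0.
  constraint 2 holds since q - r = 3.
The rest check out directly.

Satisfiable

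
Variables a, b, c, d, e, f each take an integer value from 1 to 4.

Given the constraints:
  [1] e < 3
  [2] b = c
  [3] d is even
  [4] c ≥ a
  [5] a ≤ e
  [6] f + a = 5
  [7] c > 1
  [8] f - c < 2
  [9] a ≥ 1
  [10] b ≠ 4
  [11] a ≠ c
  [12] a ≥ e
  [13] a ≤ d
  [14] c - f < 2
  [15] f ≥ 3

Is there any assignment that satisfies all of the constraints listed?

The assignment a = 2, b = 3, c = 3, d = 4, e = 2, f = 3 works:
  constraint 6 holds since f + a = 5.
  constraint 8 holds since f - c = 0.
The rest check out directly.

Satisfiable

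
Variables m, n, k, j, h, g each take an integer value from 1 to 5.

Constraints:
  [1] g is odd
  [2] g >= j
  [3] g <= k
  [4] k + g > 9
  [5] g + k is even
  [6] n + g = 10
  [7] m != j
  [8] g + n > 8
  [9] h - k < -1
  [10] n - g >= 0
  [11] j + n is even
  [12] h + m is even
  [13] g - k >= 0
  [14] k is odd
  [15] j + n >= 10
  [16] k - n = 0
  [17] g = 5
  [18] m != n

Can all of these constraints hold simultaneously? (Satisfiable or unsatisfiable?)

One satisfying assignment is m = 4, n = 5, k = 5, j = 5, h = 2, g = 5.
For the less obvious constraints — constraint 4: k + g = 10; constraint 6: n + g = 10; constraint 8: g + n = 10 — and the others hold by inspection.

Satisfiable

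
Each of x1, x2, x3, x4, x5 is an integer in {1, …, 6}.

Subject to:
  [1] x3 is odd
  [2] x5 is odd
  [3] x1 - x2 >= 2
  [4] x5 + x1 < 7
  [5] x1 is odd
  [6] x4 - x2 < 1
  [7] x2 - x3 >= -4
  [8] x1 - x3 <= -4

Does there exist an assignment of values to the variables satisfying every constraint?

Unsatisfiable

Constraints 3, 7, and 8 give x2 − x3 ≥ -4, x3 − x1 ≥ 4, x1 − x2 ≥ 2.
Adding all 3 inequalities: the left sides telescope to 0, and the right sides sum to (-4) + 4 + 2 = 2. So 0 ≥ 2, which is false.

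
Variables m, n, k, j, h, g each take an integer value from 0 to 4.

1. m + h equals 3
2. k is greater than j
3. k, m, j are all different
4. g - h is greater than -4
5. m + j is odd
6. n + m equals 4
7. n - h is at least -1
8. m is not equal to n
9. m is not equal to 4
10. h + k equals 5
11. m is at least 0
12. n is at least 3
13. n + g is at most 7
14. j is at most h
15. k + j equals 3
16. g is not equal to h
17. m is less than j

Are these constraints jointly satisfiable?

Satisfiable

Try m = 0, n = 4, k = 2, j = 1, h = 3, g = 0.
Check constraint 1: m + h = 3; constraint 4: g - h = -3; constraint 6: n + m = 4. The remaining constraints are straightforward to verify.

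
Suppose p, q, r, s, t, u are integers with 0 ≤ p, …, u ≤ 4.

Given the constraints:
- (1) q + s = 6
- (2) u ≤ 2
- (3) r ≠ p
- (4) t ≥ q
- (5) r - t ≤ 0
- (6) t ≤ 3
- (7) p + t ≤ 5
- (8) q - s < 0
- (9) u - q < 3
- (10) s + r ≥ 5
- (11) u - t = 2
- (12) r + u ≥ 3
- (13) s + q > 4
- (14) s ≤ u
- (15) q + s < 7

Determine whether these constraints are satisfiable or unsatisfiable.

Unsatisfiable

From constraints 4 and 6: q ≤ t ≤ 3. From constraints 2 and 14: s ≤ u ≤ 2. Hence q + s ≤ 5. But constraint 1 requires q + s = 6, and 6 > 5. Contradiction.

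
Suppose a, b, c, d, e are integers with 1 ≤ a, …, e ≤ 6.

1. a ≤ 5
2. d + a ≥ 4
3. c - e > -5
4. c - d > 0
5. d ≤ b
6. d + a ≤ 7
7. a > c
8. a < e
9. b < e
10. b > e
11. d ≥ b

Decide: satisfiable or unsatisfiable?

Constraints 4, 7, 8, 10, and 11 give b ≤ d, d < c, c < a, a < e, e < b. Chaining: b ≤ d < c < a < e < b, which forces b < b — impossible.

Unsatisfiable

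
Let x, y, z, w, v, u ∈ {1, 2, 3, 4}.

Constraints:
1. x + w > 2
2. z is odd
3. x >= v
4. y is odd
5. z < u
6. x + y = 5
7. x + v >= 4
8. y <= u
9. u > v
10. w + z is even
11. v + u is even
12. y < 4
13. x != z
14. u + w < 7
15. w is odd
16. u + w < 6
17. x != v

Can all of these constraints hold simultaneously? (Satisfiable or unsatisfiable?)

Satisfiable

Take x = 4, y = 1, z = 1, w = 1, v = 2, u = 4. Then constraint 1: x + w = 5; constraint 6: x + y = 5, and every other listed constraint is also met.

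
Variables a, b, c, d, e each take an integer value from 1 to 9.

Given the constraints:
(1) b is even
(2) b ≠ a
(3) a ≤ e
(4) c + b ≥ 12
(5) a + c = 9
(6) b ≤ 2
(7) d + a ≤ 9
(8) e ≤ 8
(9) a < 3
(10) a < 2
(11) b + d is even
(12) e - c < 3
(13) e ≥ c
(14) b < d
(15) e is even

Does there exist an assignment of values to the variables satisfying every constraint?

Unsatisfiable

From constraints 8 and 13: c ≤ e ≤ 8. From constraint 6: b ≤ 2. Hence c + b ≤ 10. But constraint 4 requires c + b ≥ 12, and 12 > 10. Contradiction.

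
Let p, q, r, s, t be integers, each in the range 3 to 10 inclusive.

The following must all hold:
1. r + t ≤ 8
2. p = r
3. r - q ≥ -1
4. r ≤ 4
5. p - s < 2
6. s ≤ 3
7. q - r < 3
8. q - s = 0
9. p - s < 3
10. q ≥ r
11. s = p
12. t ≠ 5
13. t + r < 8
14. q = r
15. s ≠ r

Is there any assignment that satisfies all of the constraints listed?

Unsatisfiable

From constraints 2 and 11, s = p = r, so s = r. But constraint 15 says s ≠ r. Contradiction.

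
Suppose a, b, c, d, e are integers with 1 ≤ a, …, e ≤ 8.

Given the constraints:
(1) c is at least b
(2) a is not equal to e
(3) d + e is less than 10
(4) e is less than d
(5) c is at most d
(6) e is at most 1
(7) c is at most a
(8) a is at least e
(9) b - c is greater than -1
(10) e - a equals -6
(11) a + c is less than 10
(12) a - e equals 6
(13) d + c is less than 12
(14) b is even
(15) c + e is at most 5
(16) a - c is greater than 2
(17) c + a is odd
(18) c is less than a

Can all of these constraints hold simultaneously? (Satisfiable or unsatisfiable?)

Setting (a, b, c, d, e) = (7, 2, 2, 7, 1) satisfies everything: constraint 3: d + e = 8; constraint 9: b - c = 0; constraint 10: e - a = -6, and the others follow.

Satisfiable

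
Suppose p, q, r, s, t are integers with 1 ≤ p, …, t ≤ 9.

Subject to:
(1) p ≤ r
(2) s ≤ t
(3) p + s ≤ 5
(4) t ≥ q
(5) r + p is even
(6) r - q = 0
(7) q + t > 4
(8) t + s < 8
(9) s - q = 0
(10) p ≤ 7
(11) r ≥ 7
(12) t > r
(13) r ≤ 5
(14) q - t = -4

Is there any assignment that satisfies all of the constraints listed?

Unsatisfiable

From constraint 11: r ≥ 7. From constraint 13: r ≤ 5. But 5 < 7, so no value of r works.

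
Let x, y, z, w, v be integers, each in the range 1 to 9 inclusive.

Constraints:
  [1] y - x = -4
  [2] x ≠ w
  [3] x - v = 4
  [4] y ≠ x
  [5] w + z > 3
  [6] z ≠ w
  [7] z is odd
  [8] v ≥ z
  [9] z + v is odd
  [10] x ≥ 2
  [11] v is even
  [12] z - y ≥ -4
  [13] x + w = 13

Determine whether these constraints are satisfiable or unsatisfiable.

Satisfiable

Try x = 8, y = 4, z = 1, w = 5, v = 4.
Check constraint 1: y - x = -4; constraint 3: x - v = 4; constraint 5: w + z = 6. The remaining constraints are straightforward to verify.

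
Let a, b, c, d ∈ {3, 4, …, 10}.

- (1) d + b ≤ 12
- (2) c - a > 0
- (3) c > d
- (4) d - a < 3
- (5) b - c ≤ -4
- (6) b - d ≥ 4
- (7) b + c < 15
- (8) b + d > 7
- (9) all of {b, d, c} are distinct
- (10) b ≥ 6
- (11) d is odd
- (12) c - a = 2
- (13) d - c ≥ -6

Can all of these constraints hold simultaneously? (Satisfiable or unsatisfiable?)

Constraints 5, 6, and 13 give b − d ≥ 4, d − c ≥ -6, c − b ≥ 4.
Adding all 3 inequalities: the left sides telescope to 0, and the right sides sum to 4 + (-6) + 4 = 2. So 0 ≥ 2, which is false.

Unsatisfiable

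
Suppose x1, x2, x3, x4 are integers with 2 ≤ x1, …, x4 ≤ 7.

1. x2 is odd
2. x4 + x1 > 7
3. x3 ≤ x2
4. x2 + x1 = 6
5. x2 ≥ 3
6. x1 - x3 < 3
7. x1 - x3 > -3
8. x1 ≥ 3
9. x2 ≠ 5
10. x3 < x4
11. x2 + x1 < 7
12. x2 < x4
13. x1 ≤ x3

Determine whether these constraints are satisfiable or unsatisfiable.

Satisfiable

One satisfying assignment is x1 = 3, x2 = 3, x3 = 3, x4 = 6.
For the less obvious constraints — constraint 2: x4 + x1 = 9; constraint 4: x2 + x1 = 6; constraint 6: x1 - x3 = 0 — and the others hold by inspection.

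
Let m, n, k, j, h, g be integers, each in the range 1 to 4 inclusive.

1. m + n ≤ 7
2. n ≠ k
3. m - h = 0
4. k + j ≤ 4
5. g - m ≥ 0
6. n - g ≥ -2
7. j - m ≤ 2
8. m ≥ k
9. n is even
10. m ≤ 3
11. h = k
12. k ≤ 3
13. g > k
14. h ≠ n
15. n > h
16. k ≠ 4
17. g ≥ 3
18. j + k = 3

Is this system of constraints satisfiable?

The assignment m = 2, n = 4, k = 2, j = 1, h = 2, g = 4 works:
  constraint 1 holds since m + n = 6.
  constraint 3 holds since m - h = 0.
  constraint 4 holds since k + j = 3.
The rest check out directly.

Satisfiable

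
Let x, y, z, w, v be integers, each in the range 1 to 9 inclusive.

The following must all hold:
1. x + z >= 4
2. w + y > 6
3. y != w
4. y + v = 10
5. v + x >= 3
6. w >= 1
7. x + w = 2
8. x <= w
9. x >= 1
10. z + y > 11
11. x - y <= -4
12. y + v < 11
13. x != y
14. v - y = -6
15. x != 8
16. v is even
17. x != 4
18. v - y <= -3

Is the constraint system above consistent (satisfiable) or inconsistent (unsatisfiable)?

One satisfying assignment is x = 1, y = 8, z = 4, w = 1, v = 2.
For the less obvious constraints — constraint 1: x + z = 5; constraint 2: w + y = 9 — and the others hold by inspection.

Satisfiable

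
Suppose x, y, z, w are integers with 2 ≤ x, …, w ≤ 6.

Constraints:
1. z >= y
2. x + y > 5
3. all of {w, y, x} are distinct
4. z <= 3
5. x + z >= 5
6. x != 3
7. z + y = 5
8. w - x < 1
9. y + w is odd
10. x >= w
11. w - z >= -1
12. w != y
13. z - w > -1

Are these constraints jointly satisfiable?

Satisfiable

One satisfying assignment is x = 4, y = 2, z = 3, w = 3.
For the less obvious constraints — constraint 2: x + y = 6; constraint 5: x + z = 7; constraint 7: z + y = 5 — and the others hold by inspection.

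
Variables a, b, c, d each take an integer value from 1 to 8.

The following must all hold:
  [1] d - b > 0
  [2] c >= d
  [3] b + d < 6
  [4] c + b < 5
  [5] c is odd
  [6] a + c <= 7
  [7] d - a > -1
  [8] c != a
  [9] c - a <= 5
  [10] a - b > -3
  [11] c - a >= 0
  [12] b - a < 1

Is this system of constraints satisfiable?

Take a = 1, b = 1, c = 3, d = 2. Then constraint 1: d - b = 1; constraint 3: b + d = 3; constraint 4: c + b = 4, and every other listed constraint is also met.

Satisfiable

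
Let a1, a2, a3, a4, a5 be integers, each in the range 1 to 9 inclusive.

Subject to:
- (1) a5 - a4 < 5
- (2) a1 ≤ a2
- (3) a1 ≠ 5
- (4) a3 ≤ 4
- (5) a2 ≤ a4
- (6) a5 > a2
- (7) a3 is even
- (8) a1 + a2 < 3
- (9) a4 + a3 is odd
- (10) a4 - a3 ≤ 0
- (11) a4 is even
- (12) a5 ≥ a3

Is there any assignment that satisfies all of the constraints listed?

Constraint 11 makes a4 even and constraint 7 makes a3 even, so a4 + a3 must be even. Constraint 9 says a4 + a3 is odd — contradiction.

Unsatisfiable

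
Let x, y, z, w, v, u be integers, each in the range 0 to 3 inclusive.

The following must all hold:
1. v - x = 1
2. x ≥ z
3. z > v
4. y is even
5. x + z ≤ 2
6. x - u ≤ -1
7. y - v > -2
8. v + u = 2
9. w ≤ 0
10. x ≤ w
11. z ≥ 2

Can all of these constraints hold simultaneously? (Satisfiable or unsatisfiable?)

From constraints 2 and 11: x ≥ z and z ≥ 2, so x ≥ 2. From constraints 9 and 10: x ≤ w and w ≤ 0, so x ≤ 0. But 0 < 2, so no value of x works.

Unsatisfiable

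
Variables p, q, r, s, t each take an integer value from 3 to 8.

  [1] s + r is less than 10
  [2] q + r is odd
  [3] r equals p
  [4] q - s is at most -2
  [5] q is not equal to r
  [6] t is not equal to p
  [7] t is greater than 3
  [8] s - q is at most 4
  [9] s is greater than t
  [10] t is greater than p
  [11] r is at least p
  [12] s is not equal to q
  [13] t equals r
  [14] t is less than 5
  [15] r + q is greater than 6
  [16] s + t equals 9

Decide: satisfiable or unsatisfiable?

From constraints 3 and 13, t = r = p, so t = p. But constraint 6 says t ≠ p. Contradiction.

Unsatisfiable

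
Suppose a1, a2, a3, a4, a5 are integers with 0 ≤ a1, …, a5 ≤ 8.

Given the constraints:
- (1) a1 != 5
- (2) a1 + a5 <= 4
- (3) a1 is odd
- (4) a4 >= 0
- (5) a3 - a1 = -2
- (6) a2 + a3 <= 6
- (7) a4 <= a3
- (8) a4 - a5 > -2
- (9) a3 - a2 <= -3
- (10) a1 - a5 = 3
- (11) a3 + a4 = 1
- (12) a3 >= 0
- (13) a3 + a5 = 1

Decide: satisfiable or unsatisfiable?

Setting (a1, a2, a3, a4, a5) = (3, 5, 1, 0, 0) satisfies everything: constraint 2: a1 + a5 = 3; constraint 5: a3 - a1 = -2; constraint 6: a2 + a3 = 6, and the others follow.

Satisfiable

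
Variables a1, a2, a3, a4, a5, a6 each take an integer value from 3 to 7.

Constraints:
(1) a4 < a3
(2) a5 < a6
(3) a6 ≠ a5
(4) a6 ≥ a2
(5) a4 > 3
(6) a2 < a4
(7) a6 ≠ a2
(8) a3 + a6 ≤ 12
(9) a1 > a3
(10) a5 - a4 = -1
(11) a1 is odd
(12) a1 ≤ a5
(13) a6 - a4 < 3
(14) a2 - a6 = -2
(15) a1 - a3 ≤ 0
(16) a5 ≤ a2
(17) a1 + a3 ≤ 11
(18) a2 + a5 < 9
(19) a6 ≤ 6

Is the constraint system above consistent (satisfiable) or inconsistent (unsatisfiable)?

Unsatisfiable

Constraints 1, 6, 9, 12, and 16 give a5 ≤ a2, a2 < a4, a4 < a3, a3 < a1, a1 ≤ a5. Chaining: a5 ≤ a2 < a4 < a3 < a1 ≤ a5, which forces a5 < a5 — impossible.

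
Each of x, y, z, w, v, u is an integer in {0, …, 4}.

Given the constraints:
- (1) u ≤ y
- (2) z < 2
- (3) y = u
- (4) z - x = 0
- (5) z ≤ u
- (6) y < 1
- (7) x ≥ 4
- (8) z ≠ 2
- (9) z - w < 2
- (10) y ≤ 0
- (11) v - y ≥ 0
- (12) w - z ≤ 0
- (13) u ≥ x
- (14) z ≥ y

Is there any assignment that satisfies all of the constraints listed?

From constraints 7 and 13: u ≥ x and x ≥ 4, so u ≥ 4. From constraints 1 and 10: u ≤ y and y ≤ 0, so u ≤ 0. But 0 < 4, so no value of u works.

Unsatisfiable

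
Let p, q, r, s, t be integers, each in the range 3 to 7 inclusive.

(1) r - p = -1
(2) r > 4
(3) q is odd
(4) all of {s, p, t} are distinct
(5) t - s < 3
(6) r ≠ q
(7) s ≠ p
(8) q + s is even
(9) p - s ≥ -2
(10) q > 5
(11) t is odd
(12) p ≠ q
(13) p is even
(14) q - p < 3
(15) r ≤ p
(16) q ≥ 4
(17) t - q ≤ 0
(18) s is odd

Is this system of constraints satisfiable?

The assignment p = 6, q = 7, r = 5, s = 5, t = 7 works:
  constraint 1 holds since r - p = -1.
  constraint 5 holds since t - s = 2.
  constraint 9 holds since p - s = 1.
The rest check out directly.

Satisfiable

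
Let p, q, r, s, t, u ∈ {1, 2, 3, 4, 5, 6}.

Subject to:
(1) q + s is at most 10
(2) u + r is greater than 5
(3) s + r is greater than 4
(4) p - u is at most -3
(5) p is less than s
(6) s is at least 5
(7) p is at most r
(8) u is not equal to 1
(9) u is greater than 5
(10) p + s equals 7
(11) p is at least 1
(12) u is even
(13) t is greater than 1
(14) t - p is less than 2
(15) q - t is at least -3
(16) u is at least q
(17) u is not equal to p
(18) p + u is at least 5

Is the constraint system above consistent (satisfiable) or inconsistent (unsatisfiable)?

Satisfiable

One satisfying assignment is p = 2, q = 3, r = 2, s = 5, t = 3, u = 6.
For the less obvious constraints — constraint 1: q + s = 8; constraint 2: u + r = 8; constraint 3: s + r = 7 — and the others hold by inspection.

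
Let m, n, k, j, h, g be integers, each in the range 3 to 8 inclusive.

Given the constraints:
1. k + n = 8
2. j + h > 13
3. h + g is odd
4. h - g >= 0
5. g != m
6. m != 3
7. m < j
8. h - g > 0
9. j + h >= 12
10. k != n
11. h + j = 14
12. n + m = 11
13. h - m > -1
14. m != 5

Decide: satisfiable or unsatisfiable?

Satisfiable

Try m = 6, n = 5, k = 3, j = 8, h = 6, g = 5.
Check constraint 1: k + n = 8; constraint 2: j + h = 14; constraint 4: h - g = 1. The remaining constraints are straightforward to verify.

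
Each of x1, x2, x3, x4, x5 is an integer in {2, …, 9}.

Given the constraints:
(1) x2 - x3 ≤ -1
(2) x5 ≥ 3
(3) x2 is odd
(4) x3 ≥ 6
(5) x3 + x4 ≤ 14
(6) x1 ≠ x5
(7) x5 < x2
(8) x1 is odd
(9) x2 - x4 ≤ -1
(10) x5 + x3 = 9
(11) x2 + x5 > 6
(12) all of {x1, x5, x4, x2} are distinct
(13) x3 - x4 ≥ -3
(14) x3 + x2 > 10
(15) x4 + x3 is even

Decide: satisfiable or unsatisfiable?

The assignment x1 = 9, x2 = 5, x3 = 6, x4 = 8, x5 = 3 works:
  constraint 1 holds since x2 - x3 = -1.
  constraint 5 holds since x3 + x4 = 14.
The rest check out directly.

Satisfiable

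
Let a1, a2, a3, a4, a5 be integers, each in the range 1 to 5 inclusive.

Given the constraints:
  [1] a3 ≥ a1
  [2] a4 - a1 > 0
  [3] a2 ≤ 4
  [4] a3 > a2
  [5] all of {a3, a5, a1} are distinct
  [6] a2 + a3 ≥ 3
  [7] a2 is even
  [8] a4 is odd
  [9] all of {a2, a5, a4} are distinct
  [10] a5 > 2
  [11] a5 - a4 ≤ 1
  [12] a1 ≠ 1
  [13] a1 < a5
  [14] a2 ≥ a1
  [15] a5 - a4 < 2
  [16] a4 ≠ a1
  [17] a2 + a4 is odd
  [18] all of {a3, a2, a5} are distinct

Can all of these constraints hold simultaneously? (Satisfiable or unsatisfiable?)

The assignment a1 = 2, a2 = 2, a3 = 3, a4 = 5, a5 = 4 works:
  constraint 2 holds since a4 - a1 = 3.
  constraint 6 holds since a2 + a3 = 5.
The rest check out directly.

Satisfiable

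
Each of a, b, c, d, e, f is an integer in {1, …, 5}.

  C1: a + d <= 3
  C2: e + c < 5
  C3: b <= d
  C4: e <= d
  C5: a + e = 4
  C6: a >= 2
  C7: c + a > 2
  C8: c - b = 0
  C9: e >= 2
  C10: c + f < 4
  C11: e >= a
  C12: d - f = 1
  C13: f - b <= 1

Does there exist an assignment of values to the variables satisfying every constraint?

From constraint 6: a ≥ 2. From constraints 4 and 9: d ≥ e ≥ 2. Hence a + d ≥ 4. But constraint 1 requires a + d ≤ 3, and 3 < 4. Contradiction.

Unsatisfiable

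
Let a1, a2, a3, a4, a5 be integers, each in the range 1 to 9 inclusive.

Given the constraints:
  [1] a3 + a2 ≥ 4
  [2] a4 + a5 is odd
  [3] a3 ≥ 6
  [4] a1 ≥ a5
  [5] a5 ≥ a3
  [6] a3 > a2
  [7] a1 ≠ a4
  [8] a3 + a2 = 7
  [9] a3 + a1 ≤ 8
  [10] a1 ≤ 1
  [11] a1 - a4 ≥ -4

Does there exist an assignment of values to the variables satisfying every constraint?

From constraints 3 and 5: a5 ≥ a3 and a3 ≥ 6, so a5 ≥ 6. From constraints 4 and 10: a5 ≤ a1 and a1 ≤ 1, so a5 ≤ 1. But 1 < 6, so no value of a5 works.

Unsatisfiable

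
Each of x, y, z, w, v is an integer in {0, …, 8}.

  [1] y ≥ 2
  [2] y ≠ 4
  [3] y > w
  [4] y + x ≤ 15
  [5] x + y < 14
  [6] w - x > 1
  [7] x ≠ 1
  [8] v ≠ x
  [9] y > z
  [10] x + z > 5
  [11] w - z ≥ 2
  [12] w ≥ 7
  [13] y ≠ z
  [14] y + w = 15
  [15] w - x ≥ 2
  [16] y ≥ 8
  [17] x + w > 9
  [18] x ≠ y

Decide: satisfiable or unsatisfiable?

One satisfying assignment is x = 4, y = 8, z = 3, w = 7, v = 3.
For the less obvious constraints — constraint 4: y + x = 12; constraint 5: x + y = 12 — and the others hold by inspection.

Satisfiable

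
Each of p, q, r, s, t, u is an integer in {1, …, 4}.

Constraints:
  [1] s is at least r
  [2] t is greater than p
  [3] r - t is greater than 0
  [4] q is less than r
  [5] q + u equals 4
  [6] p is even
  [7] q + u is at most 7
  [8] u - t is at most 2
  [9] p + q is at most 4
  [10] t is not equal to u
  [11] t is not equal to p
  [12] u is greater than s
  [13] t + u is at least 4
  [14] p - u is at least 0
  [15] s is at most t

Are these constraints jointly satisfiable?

Unsatisfiable

Constraints 1, 2, 3, 12, and 14 give t < r, r ≤ s, s < u, u ≤ p, p < t. Chaining: t < r ≤ s < u ≤ p < t, which forces t < t — impossible.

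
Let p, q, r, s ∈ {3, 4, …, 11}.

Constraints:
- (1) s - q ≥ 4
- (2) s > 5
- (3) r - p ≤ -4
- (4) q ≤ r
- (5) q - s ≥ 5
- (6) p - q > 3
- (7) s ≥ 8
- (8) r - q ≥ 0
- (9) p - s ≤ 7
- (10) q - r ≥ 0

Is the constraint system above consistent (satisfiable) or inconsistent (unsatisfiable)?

Unsatisfiable

Constraints 3, 5, 8, and 9 give q − s ≥ 5, s − p ≥ -7, p − r ≥ 4, r − q ≥ 0.
Adding all 4 inequalities: the left sides telescope to 0, and the right sides sum to 5 + (-7) + 4 + 0 = 2. So 0 ≥ 2, which is false.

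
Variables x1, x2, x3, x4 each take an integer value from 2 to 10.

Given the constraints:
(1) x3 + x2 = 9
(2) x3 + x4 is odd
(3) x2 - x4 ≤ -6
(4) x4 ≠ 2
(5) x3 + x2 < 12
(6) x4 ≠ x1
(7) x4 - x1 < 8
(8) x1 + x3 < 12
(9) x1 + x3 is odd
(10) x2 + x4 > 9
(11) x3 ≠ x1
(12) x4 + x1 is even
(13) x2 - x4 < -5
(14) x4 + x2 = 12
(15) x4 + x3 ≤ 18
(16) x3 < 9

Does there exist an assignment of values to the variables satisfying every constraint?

One satisfying assignment is x1 = 3, x2 = 3, x3 = 6, x4 = 9.
For the less obvious constraints — constraint 1: x3 + x2 = 9; constraint 3: x2 - x4 = -6 — and the others hold by inspection.

Satisfiable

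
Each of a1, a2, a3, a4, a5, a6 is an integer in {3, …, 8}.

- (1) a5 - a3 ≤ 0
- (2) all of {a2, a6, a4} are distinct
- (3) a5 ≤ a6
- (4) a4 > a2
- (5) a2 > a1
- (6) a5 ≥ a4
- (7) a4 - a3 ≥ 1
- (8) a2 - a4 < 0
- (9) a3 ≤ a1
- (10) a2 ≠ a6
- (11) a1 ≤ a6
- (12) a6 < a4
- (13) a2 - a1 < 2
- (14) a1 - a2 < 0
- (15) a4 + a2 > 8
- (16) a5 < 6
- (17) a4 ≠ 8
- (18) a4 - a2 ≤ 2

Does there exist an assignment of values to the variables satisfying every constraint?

Unsatisfiable

Constraints 1, 4, 5, 6, and 9 give a1 < a2, a2 < a4, a4 ≤ a5, a5 ≤ a3, a3 ≤ a1. Chaining: a1 < a2 < a4 ≤ a5 ≤ a3 ≤ a1, which forces a1 < a1 — impossible.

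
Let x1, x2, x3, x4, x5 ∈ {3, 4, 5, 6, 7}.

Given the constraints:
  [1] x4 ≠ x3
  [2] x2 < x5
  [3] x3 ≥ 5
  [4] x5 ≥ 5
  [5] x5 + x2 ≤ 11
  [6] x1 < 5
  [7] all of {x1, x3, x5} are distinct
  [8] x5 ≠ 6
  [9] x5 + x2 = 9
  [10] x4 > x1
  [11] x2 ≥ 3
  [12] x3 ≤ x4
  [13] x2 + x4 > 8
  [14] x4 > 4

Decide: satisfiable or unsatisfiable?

Satisfiable

Take x1 = 4, x2 = 4, x3 = 6, x4 = 7, x5 = 5. Then constraint 5: x5 + x2 = 9; constraint 9: x5 + x2 = 9; constraint 13: x2 + x4 = 11, and every other listed constraint is also met.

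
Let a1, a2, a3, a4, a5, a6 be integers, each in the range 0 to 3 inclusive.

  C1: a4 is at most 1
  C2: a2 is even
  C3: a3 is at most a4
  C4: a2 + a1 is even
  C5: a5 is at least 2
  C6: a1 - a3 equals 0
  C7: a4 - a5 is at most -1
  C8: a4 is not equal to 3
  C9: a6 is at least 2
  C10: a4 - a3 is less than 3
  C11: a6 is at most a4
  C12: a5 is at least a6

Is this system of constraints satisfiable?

From constraints 9 and 11: a4 ≥ a6 and a6 ≥ 2, so a4 ≥ 2. From constraint 1: a4 ≤ 1. But 1 < 2, so no value of a4 works.

Unsatisfiable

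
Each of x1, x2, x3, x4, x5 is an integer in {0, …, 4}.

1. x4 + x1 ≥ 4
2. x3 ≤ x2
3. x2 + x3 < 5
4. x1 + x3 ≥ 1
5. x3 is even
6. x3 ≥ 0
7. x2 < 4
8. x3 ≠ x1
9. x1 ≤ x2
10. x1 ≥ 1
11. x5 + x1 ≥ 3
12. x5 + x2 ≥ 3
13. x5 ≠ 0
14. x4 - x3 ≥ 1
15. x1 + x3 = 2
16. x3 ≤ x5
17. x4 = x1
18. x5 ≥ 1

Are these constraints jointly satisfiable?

Satisfiable

Try x1 = 2, x2 = 2, x3 = 0, x4 = 2, x5 = 3.
Check constraint 1: x4 + x1 = 4; constraint 3: x2 + x3 = 2. The remaining constraints are straightforward to verify.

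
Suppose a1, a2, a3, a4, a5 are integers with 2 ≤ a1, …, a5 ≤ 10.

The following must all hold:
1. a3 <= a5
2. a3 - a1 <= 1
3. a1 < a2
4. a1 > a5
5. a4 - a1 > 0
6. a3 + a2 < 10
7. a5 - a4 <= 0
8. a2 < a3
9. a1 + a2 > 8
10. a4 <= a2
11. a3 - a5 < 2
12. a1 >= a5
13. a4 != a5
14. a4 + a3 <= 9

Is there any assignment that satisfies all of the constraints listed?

Constraints 1, 4, 5, 8, and 10 give a3 ≤ a5, a5 < a1, a1 < a4, a4 ≤ a2, a2 < a3. Chaining: a3 ≤ a5 < a1 < a4 ≤ a2 < a3, which forces a3 < a3 — impossible.

Unsatisfiable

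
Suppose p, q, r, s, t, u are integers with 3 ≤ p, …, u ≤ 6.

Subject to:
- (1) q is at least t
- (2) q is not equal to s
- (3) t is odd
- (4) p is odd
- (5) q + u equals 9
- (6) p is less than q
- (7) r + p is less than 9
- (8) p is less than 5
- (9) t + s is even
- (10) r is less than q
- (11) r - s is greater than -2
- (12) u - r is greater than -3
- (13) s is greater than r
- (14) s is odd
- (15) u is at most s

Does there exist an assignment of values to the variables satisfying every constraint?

Satisfiable

Setting (p, q, r, s, t, u) = (3, 6, 4, 5, 5, 3) satisfies everything: constraint 5: q + u = 9; constraint 7: r + p = 7, and the others follow.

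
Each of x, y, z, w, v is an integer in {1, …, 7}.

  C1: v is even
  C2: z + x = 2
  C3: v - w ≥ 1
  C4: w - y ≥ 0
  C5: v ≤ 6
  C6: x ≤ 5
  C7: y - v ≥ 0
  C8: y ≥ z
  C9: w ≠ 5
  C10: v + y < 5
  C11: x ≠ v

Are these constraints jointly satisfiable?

Constraints 3, 4, and 7 give w − y ≥ 0, y − v ≥ 0, v − w ≥ 1.
Adding all 3 inequalities: the left sides telescope to 0, and the right sides sum to 0 + 0 + 1 = 1. So 0 ≥ 1, which is false.

Unsatisfiable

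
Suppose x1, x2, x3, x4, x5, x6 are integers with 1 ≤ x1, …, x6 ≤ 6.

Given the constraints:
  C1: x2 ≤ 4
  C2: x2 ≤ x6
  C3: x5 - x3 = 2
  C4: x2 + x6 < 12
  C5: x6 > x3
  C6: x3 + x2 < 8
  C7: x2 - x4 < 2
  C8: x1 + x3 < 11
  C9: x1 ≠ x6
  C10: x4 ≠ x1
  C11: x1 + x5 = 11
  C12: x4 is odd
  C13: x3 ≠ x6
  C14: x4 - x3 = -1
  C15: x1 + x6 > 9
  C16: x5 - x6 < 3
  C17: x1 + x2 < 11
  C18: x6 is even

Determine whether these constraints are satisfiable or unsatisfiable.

Satisfiable

One satisfying assignment is x1 = 5, x2 = 3, x3 = 4, x4 = 3, x5 = 6, x6 = 6.
For the less obvious constraints — constraint 3: x5 - x3 = 2; constraint 4: x2 + x6 = 9; constraint 6: x3 + x2 = 7 — and the others hold by inspection.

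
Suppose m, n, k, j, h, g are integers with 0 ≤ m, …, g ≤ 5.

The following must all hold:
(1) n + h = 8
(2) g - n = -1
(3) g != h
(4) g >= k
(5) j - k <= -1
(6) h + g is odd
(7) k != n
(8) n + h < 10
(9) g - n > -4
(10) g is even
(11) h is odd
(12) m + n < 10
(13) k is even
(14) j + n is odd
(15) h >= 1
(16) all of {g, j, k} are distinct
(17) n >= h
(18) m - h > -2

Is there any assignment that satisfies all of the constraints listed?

The assignment m = 4, n = 5, k = 2, j = 0, h = 3, g = 4 works:
  constraint 1 holds since n + h = 8.
  constraint 2 holds since g - n = -1.
  constraint 5 holds since j - k = -2.
The rest check out directly.

Satisfiable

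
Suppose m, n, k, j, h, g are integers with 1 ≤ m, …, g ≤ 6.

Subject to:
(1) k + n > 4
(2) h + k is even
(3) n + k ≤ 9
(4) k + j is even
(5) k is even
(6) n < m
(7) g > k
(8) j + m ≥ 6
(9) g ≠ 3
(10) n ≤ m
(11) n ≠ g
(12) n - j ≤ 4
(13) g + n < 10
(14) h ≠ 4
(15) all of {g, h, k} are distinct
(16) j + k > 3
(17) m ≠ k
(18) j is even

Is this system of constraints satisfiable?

Take m = 6, n = 4, k = 2, j = 2, h = 6, g = 5. Then constraint 1: k + n = 6; constraint 3: n + k = 6, and every other listed constraint is also met.

Satisfiable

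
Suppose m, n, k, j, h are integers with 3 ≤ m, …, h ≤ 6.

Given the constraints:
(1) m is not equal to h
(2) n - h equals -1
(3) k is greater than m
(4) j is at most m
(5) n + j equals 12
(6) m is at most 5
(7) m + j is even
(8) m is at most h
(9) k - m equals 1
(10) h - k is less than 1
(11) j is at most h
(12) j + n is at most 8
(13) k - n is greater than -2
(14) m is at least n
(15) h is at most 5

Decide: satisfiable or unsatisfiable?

Unsatisfiable

From constraints 6 and 14: n ≤ m ≤ 5. From constraints 11 and 15: j ≤ h ≤ 5. Hence n + j ≤ 10. But constraint 5 requires n + j = 12, and 12 > 10. Contradiction.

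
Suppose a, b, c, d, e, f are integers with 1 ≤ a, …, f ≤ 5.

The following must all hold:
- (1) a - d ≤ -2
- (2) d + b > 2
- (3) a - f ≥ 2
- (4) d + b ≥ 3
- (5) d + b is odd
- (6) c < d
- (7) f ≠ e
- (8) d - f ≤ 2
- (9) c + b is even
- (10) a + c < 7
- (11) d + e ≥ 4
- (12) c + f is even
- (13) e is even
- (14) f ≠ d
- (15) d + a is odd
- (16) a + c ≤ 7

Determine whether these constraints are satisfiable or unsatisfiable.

Unsatisfiable

Constraints 1, 3, and 8 give d − a ≥ 2, a − f ≥ 2, f − d ≥ -2.
Adding all 3 inequalities: the left sides telescope to 0, and the right sides sum to 2 + 2 + (-2) = 2. So 0 ≥ 2, which is false.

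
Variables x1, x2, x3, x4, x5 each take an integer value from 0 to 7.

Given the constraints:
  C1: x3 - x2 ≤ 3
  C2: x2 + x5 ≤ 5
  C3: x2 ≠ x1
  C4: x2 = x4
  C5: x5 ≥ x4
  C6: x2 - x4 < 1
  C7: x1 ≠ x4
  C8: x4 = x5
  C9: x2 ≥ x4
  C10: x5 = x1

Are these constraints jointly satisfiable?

Unsatisfiable

From constraints 4, 8, and 10, x2 = x4 = x5 = x1, so x2 = x1. But constraint 3 says x2 ≠ x1. Contradiction.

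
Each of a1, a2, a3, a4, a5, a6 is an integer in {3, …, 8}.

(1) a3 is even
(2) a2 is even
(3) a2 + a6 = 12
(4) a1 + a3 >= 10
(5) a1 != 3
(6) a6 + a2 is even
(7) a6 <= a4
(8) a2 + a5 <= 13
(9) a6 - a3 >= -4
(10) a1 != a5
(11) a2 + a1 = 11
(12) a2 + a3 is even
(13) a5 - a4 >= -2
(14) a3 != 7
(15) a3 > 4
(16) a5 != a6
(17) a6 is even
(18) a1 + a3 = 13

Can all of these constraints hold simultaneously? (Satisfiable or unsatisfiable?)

Setting (a1, a2, a3, a4, a5, a6) = (5, 6, 8, 6, 4, 6) satisfies everything: constraint 3: a2 + a6 = 12; constraint 4: a1 + a3 = 13, and the others follow.

Satisfiable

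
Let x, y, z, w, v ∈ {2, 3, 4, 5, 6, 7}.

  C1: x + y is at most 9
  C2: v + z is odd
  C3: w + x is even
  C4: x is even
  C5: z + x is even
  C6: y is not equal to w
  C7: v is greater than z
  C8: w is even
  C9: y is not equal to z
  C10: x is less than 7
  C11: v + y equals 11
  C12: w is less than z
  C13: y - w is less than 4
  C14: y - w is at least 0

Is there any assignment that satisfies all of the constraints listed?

Satisfiable

One satisfying assignment is x = 4, y = 4, z = 6, w = 2, v = 7.
For the less obvious constraints — constraint 1: x + y = 8; constraint 11: v + y = 11 — and the others hold by inspection.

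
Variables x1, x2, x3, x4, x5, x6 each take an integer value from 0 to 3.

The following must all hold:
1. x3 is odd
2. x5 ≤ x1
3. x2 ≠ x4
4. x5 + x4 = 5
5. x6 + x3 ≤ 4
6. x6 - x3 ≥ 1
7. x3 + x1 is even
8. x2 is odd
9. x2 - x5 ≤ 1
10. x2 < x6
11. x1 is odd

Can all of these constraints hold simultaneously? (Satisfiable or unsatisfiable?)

Satisfiable

Try x1 = 3, x2 = 1, x3 = 1, x4 = 3, x5 = 2, x6 = 2.
Check constraint 4: x5 + x4 = 5; constraint 5: x6 + x3 = 3; constraint 6: x6 - x3 = 1. The remaining constraints are straightforward to verify.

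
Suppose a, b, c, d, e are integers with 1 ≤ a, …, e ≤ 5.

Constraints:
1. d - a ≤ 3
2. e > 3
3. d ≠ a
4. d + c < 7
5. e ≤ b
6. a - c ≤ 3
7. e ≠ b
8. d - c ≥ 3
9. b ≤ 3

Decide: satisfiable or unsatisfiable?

Unsatisfiable

From constraint 2: e ≥ 4. From constraints 5 and 9: e ≤ b and b ≤ 3, so e ≤ 3. But 3 < 4, so no value of e works.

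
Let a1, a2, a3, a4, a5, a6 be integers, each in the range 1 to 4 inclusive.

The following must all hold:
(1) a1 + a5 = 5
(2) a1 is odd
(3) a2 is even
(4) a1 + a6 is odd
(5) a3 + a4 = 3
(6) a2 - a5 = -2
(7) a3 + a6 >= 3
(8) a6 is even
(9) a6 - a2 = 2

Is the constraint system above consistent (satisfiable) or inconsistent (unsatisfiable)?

Try a1 = 1, a2 = 2, a3 = 1, a4 = 2, a5 = 4, a6 = 4.
Check constraint 1: a1 + a5 = 5; constraint 5: a3 + a4 = 3. The remaining constraints are straightforward to verify.

Satisfiable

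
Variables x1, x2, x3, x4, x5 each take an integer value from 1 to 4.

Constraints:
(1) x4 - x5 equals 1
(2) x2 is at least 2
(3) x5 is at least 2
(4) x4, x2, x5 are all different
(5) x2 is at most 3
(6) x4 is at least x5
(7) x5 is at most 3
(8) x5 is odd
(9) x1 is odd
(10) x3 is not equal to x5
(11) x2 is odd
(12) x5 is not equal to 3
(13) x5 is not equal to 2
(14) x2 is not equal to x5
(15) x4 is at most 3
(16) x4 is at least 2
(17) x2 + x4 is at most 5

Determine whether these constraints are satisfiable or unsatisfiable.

Unsatisfiable

Constraints 2, 3, 5, 7, 15, and 16 confine each of x4, x2, x5 to the 2 values {2, 3}.
Constraint 4 requires all 3 of them to be distinct, but only 2 values are available — impossible by the pigeonhole principle.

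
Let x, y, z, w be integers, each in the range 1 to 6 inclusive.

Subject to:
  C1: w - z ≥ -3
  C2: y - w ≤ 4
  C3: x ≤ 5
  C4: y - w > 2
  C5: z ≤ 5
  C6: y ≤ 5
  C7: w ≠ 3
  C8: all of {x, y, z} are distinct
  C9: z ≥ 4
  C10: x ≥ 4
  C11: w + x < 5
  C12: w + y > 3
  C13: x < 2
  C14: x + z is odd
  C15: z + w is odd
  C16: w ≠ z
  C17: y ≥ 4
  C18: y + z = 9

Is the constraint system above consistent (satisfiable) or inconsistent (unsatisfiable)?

Constraints 3, 5, 6, 9, 10, and 17 confine each of x, y, z to the 2 values {4, 5}.
Constraint 8 requires all 3 of them to be distinct, but only 2 values are available — impossible by the pigeonhole principle.

Unsatisfiable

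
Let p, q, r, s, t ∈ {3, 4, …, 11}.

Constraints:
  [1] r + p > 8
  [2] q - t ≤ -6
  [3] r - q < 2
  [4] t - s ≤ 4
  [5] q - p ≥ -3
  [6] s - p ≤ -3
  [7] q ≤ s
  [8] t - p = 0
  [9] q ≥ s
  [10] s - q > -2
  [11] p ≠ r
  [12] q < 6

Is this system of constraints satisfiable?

Unsatisfiable

Constraints 2, 4, 5, and 6 give q − p ≥ -3, p − s ≥ 3, s − t ≥ -4, t − q ≥ 6.
Adding all 4 inequalities: the left sides telescope to 0, and the right sides sum to (-3) + 3 + (-4) + 6 = 2. So 0 ≥ 2, which is false.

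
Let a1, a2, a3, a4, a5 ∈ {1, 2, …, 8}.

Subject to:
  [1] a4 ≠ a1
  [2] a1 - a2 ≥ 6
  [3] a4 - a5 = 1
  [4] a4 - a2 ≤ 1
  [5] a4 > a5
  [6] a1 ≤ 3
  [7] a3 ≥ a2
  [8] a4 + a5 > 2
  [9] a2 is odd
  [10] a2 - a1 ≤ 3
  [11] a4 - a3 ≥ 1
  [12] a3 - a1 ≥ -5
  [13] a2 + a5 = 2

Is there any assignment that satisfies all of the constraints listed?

Unsatisfiable

Constraints 2, 4, 11, and 12 give a4 − a3 ≥ 1, a3 − a1 ≥ -5, a1 − a2 ≥ 6, a2 − a4 ≥ -1.
Adding all 4 inequalities: the left sides telescope to 0, and the right sides sum to 1 + (-5) + 6 + (-1) = 1. So 0 ≥ 1, which is false.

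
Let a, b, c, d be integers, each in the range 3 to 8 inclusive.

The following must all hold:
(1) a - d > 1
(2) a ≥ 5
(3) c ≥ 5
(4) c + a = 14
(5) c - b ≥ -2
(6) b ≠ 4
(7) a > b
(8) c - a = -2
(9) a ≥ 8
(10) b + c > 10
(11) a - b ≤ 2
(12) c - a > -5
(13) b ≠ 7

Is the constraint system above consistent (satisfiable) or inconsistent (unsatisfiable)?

One satisfying assignment is a = 8, b = 6, c = 6, d = 6.
For the less obvious constraints — constraint 1: a - d = 2; constraint 4: c + a = 14; constraint 5: c - b = 0 — and the others hold by inspection.

Satisfiable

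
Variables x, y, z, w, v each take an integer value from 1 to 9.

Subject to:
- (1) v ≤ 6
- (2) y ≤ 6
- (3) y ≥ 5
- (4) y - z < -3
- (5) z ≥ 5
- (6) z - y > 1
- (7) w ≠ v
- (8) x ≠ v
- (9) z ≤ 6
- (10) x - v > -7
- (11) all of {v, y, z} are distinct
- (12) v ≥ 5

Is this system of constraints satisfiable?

Constraints 1, 2, 3, 5, 9, and 12 confine each of v, y, z to the 2 values {5, 6}.
Constraint 11 requires all 3 of them to be distinct, but only 2 values are available — impossible by the pigeonhole principle.

Unsatisfiable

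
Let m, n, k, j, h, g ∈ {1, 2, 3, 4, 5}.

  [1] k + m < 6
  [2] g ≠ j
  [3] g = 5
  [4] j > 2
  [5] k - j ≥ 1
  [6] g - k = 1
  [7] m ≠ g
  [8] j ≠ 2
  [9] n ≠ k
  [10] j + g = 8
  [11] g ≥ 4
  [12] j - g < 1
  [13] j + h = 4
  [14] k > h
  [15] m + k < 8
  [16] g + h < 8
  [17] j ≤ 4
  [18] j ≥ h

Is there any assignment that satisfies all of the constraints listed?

Try m = 1, n = 5, k = 4, j = 3, h = 1, g = 5.
Check constraint 1: k + m = 5; constraint 5: k - j = 1. The remaining constraints are straightforward to verify.

Satisfiable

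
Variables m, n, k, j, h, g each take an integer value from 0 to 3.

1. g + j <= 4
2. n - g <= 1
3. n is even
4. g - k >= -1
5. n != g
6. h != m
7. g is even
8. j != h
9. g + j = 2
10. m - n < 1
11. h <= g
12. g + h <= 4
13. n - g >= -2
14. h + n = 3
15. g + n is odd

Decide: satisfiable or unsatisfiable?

Constraint 7 makes g even and constraint 3 makes n even, so g + n must be even. Constraint 15 says g + n is odd — contradiction.

Unsatisfiable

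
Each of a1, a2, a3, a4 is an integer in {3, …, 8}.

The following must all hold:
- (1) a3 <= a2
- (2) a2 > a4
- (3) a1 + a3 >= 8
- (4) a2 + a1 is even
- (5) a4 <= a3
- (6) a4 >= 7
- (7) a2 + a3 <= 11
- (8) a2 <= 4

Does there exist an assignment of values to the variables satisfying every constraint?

From constraints 5 and 6: a3 ≥ a4 and a4 ≥ 7, so a3 ≥ 7. From constraints 1 and 8: a3 ≤ a2 and a2 ≤ 4, so a3 ≤ 4. But 4 < 7, so no value of a3 works.

Unsatisfiable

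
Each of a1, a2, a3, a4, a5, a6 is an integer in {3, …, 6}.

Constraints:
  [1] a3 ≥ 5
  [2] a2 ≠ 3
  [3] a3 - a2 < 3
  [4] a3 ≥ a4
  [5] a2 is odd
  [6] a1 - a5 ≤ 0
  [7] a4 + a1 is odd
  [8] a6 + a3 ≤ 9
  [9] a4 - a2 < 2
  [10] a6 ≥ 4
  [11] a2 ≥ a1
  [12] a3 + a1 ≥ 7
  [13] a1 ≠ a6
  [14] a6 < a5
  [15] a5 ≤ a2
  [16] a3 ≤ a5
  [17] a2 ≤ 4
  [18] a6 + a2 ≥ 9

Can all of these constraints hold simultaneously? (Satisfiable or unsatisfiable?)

From constraints 1 and 16: a5 ≥ a3 and a3 ≥ 5, so a5 ≥ 5. From constraints 15 and 17: a5 ≤ a2 and a2 ≤ 4, so a5 ≤ 4. But 4 < 5, so no value of a5 works.

Unsatisfiable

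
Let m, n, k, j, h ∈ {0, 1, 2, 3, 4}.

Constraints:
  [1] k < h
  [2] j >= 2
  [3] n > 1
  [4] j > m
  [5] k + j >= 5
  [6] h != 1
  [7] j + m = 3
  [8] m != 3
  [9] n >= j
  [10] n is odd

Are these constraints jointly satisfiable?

Try m = 0, n = 3, k = 2, j = 3, h = 3.
Check constraint 5: k + j = 5; constraint 7: j + m = 3. The remaining constraints are straightforward to verify.

Satisfiable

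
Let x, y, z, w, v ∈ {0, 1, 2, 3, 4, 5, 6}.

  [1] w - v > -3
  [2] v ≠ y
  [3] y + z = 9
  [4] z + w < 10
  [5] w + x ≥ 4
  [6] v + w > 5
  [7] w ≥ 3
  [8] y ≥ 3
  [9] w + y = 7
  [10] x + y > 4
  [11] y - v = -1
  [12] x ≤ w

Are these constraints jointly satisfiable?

Try x = 3, y = 4, z = 5, w = 3, v = 5.
Check constraint 1: w - v = -2; constraint 3: y + z = 9. The remaining constraints are straightforward to verify.

Satisfiable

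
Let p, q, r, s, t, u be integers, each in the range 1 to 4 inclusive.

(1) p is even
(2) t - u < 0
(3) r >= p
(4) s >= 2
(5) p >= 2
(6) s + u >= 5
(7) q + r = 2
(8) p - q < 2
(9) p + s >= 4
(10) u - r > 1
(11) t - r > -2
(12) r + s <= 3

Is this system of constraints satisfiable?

From constraints 3 and 5: r ≥ p ≥ 2. From constraint 4: s ≥ 2. Hence r + s ≥ 4. But constraint 12 requires r + s ≤ 3, and 3 < 4. Contradiction.

Unsatisfiable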